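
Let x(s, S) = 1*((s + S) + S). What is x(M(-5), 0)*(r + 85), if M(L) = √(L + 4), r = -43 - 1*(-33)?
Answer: 75*I ≈ 75.0*I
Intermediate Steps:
r = -10 (r = -43 + 33 = -10)
M(L) = √(4 + L)
x(s, S) = s + 2*S (x(s, S) = 1*((S + s) + S) = 1*(s + 2*S) = s + 2*S)
x(M(-5), 0)*(r + 85) = (√(4 - 5) + 2*0)*(-10 + 85) = (√(-1) + 0)*75 = (I + 0)*75 = I*75 = 75*I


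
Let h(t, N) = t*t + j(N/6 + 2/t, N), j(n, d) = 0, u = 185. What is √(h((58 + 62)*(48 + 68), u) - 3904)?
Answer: 8*√3027539 ≈ 13920.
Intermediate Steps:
h(t, N) = t² (h(t, N) = t*t + 0 = t² + 0 = t²)
√(h((58 + 62)*(48 + 68), u) - 3904) = √(((58 + 62)*(48 + 68))² - 3904) = √((120*116)² - 3904) = √(13920² - 3904) = √(193766400 - 3904) = √193762496 = 8*√3027539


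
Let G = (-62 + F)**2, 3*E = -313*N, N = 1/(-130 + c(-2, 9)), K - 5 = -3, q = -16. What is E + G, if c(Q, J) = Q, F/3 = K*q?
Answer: 9886057/396 ≈ 24965.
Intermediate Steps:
K = 2 (K = 5 - 3 = 2)
F = -96 (F = 3*(2*(-16)) = 3*(-32) = -96)
N = -1/132 (N = 1/(-130 - 2) = 1/(-132) = -1/132 ≈ -0.0075758)
E = 313/396 (E = (-313*(-1/132))/3 = (1/3)*(313/132) = 313/396 ≈ 0.79040)
G = 24964 (G = (-62 - 96)**2 = (-158)**2 = 24964)
E + G = 313/396 + 24964 = 9886057/396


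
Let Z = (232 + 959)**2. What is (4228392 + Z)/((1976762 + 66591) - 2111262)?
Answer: -5646873/67909 ≈ -83.154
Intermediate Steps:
Z = 1418481 (Z = 1191**2 = 1418481)
(4228392 + Z)/((1976762 + 66591) - 2111262) = (4228392 + 1418481)/((1976762 + 66591) - 2111262) = 5646873/(2043353 - 2111262) = 5646873/(-67909) = 5646873*(-1/67909) = -5646873/67909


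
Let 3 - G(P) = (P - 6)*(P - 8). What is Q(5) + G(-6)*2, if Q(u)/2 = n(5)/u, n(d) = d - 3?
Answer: -1646/5 ≈ -329.20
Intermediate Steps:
n(d) = -3 + d
Q(u) = 4/u (Q(u) = 2*((-3 + 5)/u) = 2*(2/u) = 4/u)
G(P) = 3 - (-8 + P)*(-6 + P) (G(P) = 3 - (P - 6)*(P - 8) = 3 - (-6 + P)*(-8 + P) = 3 - (-8 + P)*(-6 + P))
Q(5) + G(-6)*2 = 4/5 + (-45 - 1*(-6)**2 + 14*(-6))*2 = 4*(1/5) + (-45 - 1*36 - 84)*2 = 4/5 + (-45 - 36 - 84)*2 = 4/5 - 165*2 = 4/5 - 330 = -1646/5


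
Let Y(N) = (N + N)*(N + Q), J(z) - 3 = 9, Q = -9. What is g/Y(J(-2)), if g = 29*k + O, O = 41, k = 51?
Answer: 190/9 ≈ 21.111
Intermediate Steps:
J(z) = 12 (J(z) = 3 + 9 = 12)
g = 1520 (g = 29*51 + 41 = 1479 + 41 = 1520)
Y(N) = 2*N*(-9 + N) (Y(N) = (N + N)*(N - 9) = (2*N)*(-9 + N) = 2*N*(-9 + N))
g/Y(J(-2)) = 1520/((2*12*(-9 + 12))) = 1520/((2*12*3)) = 1520/72 = 1520*(1/72) = 190/9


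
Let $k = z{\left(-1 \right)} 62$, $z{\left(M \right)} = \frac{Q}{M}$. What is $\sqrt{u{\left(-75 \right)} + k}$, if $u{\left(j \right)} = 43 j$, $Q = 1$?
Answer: $i \sqrt{3287} \approx 57.332 i$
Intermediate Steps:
$z{\left(M \right)} = \frac{1}{M}$ ($z{\left(M \right)} = 1 \frac{1}{M} = \frac{1}{M}$)
$k = -62$ ($k = \frac{1}{-1} \cdot 62 = \left(-1\right) 62 = -62$)
$\sqrt{u{\left(-75 \right)} + k} = \sqrt{43 \left(-75\right) - 62} = \sqrt{-3225 - 62} = \sqrt{-3287} = i \sqrt{3287}$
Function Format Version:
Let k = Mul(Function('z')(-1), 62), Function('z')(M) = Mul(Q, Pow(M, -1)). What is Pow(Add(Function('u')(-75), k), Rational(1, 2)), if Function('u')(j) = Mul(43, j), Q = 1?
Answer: Mul(I, Pow(3287, Rational(1, 2))) ≈ Mul(57.332, I)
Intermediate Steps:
Function('z')(M) = Pow(M, -1) (Function('z')(M) = Mul(1, Pow(M, -1)) = Pow(M, -1))
k = -62 (k = Mul(Pow(-1, -1), 62) = Mul(-1, 62) = -62)
Pow(Add(Function('u')(-75), k), Rational(1, 2)) = Pow(Add(Mul(43, -75), -62), Rational(1, 2)) = Pow(Add(-3225, -62), Rational(1, 2)) = Pow(-3287, Rational(1, 2)) = Mul(I, Pow(3287, Rational(1, 2)))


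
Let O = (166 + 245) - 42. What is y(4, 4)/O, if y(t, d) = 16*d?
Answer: 64/369 ≈ 0.17344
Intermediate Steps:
O = 369 (O = 411 - 42 = 369)
y(4, 4)/O = (16*4)/369 = 64*(1/369) = 64/369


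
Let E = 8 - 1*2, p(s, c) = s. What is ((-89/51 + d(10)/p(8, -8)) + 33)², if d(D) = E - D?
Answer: 9840769/10404 ≈ 945.86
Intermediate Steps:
E = 6 (E = 8 - 2 = 6)
d(D) = 6 - D
((-89/51 + d(10)/p(8, -8)) + 33)² = ((-89/51 + (6 - 1*10)/8) + 33)² = ((-89*1/51 + (6 - 10)*(⅛)) + 33)² = ((-89/51 - 4*⅛) + 33)² = ((-89/51 - ½) + 33)² = (-229/102 + 33)² = (3137/102)² = 9840769/10404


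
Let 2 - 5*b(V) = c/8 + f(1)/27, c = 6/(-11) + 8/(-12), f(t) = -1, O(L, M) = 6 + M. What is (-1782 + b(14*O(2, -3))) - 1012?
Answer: -829688/297 ≈ -2793.6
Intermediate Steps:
c = -40/33 (c = 6*(-1/11) + 8*(-1/12) = -6/11 - ⅔ = -40/33 ≈ -1.2121)
b(V) = 130/297 (b(V) = ⅖ - (-40/33/8 - 1/27)/5 = ⅖ - (-40/33*⅛ - 1*1/27)/5 = ⅖ - (-5/33 - 1/27)/5 = ⅖ - ⅕*(-56/297) = ⅖ + 56/1485 = 130/297)
(-1782 + b(14*O(2, -3))) - 1012 = (-1782 + 130/297) - 1012 = -529124/297 - 1012 = -829688/297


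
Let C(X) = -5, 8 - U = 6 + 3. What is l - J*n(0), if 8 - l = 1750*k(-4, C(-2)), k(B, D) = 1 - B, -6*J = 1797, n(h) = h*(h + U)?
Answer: -8742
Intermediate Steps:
U = -1 (U = 8 - (6 + 3) = 8 - 1*9 = 8 - 9 = -1)
n(h) = h*(-1 + h) (n(h) = h*(h - 1) = h*(-1 + h))
J = -599/2 (J = -⅙*1797 = -599/2 ≈ -299.50)
l = -8742 (l = 8 - 1750*(1 - 1*(-4)) = 8 - 1750*(1 + 4) = 8 - 1750*5 = 8 - 1*8750 = 8 - 8750 = -8742)
l - J*n(0) = -8742 - (-599)*0*(-1 + 0)/2 = -8742 - (-599)*0*(-1)/2 = -8742 - (-599)*0/2 = -8742 - 1*0 = -8742 + 0 = -8742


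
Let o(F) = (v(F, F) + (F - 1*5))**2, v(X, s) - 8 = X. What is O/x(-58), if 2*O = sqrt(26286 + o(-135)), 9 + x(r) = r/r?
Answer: -5*sqrt(3903)/16 ≈ -19.523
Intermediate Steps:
v(X, s) = 8 + X
x(r) = -8 (x(r) = -9 + r/r = -9 + 1 = -8)
o(F) = (3 + 2*F)**2 (o(F) = ((8 + F) + (F - 1*5))**2 = ((8 + F) + (F - 5))**2 = ((8 + F) + (-5 + F))**2 = (3 + 2*F)**2)
O = 5*sqrt(3903)/2 (O = sqrt(26286 + (3 + 2*(-135))**2)/2 = sqrt(26286 + (3 - 270)**2)/2 = sqrt(26286 + (-267)**2)/2 = sqrt(26286 + 71289)/2 = sqrt(97575)/2 = (5*sqrt(3903))/2 = 5*sqrt(3903)/2 ≈ 156.19)
O/x(-58) = (5*sqrt(3903)/2)/(-8) = (5*sqrt(3903)/2)*(-1/8) = -5*sqrt(3903)/16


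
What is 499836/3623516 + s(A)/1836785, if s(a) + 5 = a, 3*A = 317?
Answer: 688842025903/4991714877045 ≈ 0.13800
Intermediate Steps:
A = 317/3 (A = (1/3)*317 = 317/3 ≈ 105.67)
s(a) = -5 + a
499836/3623516 + s(A)/1836785 = 499836/3623516 + (-5 + 317/3)/1836785 = 499836*(1/3623516) + (302/3)*(1/1836785) = 124959/905879 + 302/5510355 = 688842025903/4991714877045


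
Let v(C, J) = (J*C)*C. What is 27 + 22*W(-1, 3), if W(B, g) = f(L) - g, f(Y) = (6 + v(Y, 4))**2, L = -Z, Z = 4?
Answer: 107761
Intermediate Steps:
v(C, J) = J*C**2 (v(C, J) = (C*J)*C = J*C**2)
L = -4 (L = -1*4 = -4)
f(Y) = (6 + 4*Y**2)**2
W(B, g) = 4900 - g (W(B, g) = 4*(3 + 2*(-4)**2)**2 - g = 4*(3 + 2*16)**2 - g = 4*(3 + 32)**2 - g = 4*35**2 - g = 4*1225 - g = 4900 - g)
27 + 22*W(-1, 3) = 27 + 22*(4900 - 1*3) = 27 + 22*(4900 - 3) = 27 + 22*4897 = 27 + 107734 = 107761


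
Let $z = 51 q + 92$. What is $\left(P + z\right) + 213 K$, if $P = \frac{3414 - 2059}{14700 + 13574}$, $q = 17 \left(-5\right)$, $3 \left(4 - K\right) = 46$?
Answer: $- \frac{188218663}{28274} \approx -6657.0$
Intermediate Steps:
$K = - \frac{34}{3}$ ($K = 4 - \frac{46}{3} = - \frac{34}{3} \approx -11.333$)
$q = -85$
$P = \frac{1355}{28274} \approx 0.047924$
$z = -4243$ ($z = 51 \left(-85\right) + 92 = -4335 + 92 = -4243$)
$\left(P + z\right) + 213 K = \left(\frac{1355}{28274} - 4243\right) + 213 \left(- \frac{34}{3}\right) = - \frac{119965227}{28274} - 2414 = - \frac{188218663}{28274}$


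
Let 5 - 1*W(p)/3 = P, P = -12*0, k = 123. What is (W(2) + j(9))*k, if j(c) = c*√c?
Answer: 5166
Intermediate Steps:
j(c) = c^(3/2)
P = 0 (P = -2*0 = 0)
W(p) = 15 (W(p) = 15 - 3*0 = 15 + 0 = 15)
(W(2) + j(9))*k = (15 + 9^(3/2))*123 = (15 + 27)*123 = 42*123 = 5166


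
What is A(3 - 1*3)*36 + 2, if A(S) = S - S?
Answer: 2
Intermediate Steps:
A(S) = 0
A(3 - 1*3)*36 + 2 = 0*36 + 2 = 0 + 2 = 2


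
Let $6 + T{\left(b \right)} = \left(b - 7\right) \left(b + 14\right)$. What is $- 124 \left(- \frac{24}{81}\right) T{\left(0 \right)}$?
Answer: $- \frac{103168}{27} \approx -3821.0$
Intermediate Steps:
$T{\left(b \right)} = -6 + \left(-7 + b\right) \left(14 + b\right)$ ($T{\left(b \right)} = -6 + \left(b - 7\right) \left(b + 14\right) = -6 + \left(-7 + b\right) \left(14 + b\right)$)
$- 124 \left(- \frac{24}{81}\right) T{\left(0 \right)} = - 124 \left(- \frac{24}{81}\right) \left(-104 + 0^{2} + 7 \cdot 0\right) = - 124 \left(\left(-24\right) \frac{1}{81}\right) \left(-104 + 0 + 0\right) = \left(-124\right) \left(- \frac{8}{27}\right) \left(-104\right) = \frac{992}{27} \left(-104\right) = - \frac{103168}{27}$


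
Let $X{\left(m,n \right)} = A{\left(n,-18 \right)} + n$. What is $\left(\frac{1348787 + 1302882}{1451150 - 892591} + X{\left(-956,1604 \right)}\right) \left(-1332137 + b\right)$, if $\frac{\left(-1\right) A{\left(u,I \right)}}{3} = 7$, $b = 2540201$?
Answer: $\frac{1071372242164224}{558559} \approx 1.9181 \cdot 10^{9}$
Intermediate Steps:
$A{\left(u,I \right)} = -21$ ($A{\left(u,I \right)} = \left(-3\right) 7 = -21$)
$X{\left(m,n \right)} = -21 + n$
$\left(\frac{1348787 + 1302882}{1451150 - 892591} + X{\left(-956,1604 \right)}\right) \left(-1332137 + b\right) = \left(\frac{1348787 + 1302882}{1451150 - 892591} + \left(-21 + 1604\right)\right) \left(-1332137 + 2540201\right) = \left(\frac{2651669}{558559} + 1583\right) 1208064 = \frac{886850566}{558559} \cdot 1208064 = \frac{1071372242164224}{558559}$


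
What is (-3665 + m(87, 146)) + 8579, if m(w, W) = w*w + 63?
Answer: 12546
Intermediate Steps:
m(w, W) = 63 + w² (m(w, W) = w² + 63 = 63 + w²)
(-3665 + m(87, 146)) + 8579 = (-3665 + (63 + 87²)) + 8579 = (-3665 + (63 + 7569)) + 8579 = (-3665 + 7632) + 8579 = 3967 + 8579 = 12546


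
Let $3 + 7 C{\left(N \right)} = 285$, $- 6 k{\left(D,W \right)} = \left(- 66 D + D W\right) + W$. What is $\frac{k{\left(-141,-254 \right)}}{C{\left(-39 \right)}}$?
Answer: $- \frac{157031}{846} \approx -185.62$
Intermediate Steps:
$k{\left(D,W \right)} = 11 D - \frac{W}{6} - \frac{D W}{6}$ ($k{\left(D,W \right)} = - \frac{\left(- 66 D + D W\right) + W}{6} = - \frac{W - 66 D + D W}{6} = 11 D - \frac{W}{6} - \frac{D W}{6}$)
$C{\left(N \right)} = \frac{282}{7}$ ($C{\left(N \right)} = - \frac{3}{7} + \frac{1}{7} \cdot 285 = - \frac{3}{7} + \frac{285}{7} = \frac{282}{7}$)
$\frac{k{\left(-141,-254 \right)}}{C{\left(-39 \right)}} = \frac{11 \left(-141\right) - - \frac{127}{3} - \left(- \frac{47}{2}\right) \left(-254\right)}{\frac{282}{7}} = \left(-1551 + \frac{127}{3} - 5969\right) \frac{7}{282} = \left(- \frac{22433}{3}\right) \frac{7}{282} = - \frac{157031}{846}$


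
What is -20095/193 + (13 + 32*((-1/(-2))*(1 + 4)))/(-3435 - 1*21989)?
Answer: -510913229/4906832 ≈ -104.12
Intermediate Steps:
-20095/193 + (13 + 32*((-1/(-2))*(1 + 4)))/(-3435 - 1*21989) = -20095*1/193 + (13 + 32*(-1*(-½)*5))/(-3435 - 21989) = -20095/193 + (13 + 32*((½)*5))/(-25424) = -20095/193 + (13 + 32*(5/2))*(-1/25424) = -20095/193 + (13 + 80)*(-1/25424) = -20095/193 + 93*(-1/25424) = -20095/193 - 93/25424 = -510913229/4906832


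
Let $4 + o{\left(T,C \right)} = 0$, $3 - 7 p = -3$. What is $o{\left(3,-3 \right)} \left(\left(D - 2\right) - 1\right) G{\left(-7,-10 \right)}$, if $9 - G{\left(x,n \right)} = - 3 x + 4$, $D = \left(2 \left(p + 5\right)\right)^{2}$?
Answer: $\frac{420928}{49} \approx 8590.4$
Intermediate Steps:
$p = \frac{6}{7}$ ($p = \frac{3}{7} - - \frac{3}{7} = \frac{3}{7} + \frac{3}{7} = \frac{6}{7} \approx 0.85714$)
$o{\left(T,C \right)} = -4$ ($o{\left(T,C \right)} = -4 + 0 = -4$)
$D = \frac{6724}{49}$ ($D = \left(2 \left(\frac{6}{7} + 5\right)\right)^{2} = \left(2 \cdot \frac{41}{7}\right)^{2} = \left(\frac{82}{7}\right)^{2} = \frac{6724}{49} \approx 137.22$)
$G{\left(x,n \right)} = 5 + 3 x$ ($G{\left(x,n \right)} = 9 - \left(- 3 x + 4\right) = 9 - \left(4 - 3 x\right) = 9 + \left(-4 + 3 x\right) = 5 + 3 x$)
$o{\left(3,-3 \right)} \left(\left(D - 2\right) - 1\right) G{\left(-7,-10 \right)} = - 4 \left(\left(\frac{6724}{49} - 2\right) - 1\right) \left(5 + 3 \left(-7\right)\right) = - 4 \left(\frac{6626}{49} - 1\right) \left(5 - 21\right) = \left(-4\right) \frac{6577}{49} \left(-16\right) = \left(- \frac{26308}{49}\right) \left(-16\right) = \frac{420928}{49}$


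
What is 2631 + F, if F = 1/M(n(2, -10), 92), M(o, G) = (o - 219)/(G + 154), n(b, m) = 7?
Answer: 278763/106 ≈ 2629.8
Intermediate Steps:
M(o, G) = (-219 + o)/(154 + G)
F = -123/106 (F = 1/((-219 + 7)/(154 + 92)) = 1/(-212/246) = 1/((1/246)*(-212)) = 1/(-106/123) = -123/106 ≈ -1.1604)
2631 + F = 2631 - 123/106 = 278763/106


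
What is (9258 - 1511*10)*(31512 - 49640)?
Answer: 106085056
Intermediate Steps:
(9258 - 1511*10)*(31512 - 49640) = (9258 - 15110)*(-18128) = -5852*(-18128) = 106085056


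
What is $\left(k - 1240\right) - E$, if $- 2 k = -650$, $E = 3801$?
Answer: $-4716$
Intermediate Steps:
$k = 325$ ($k = \left(- \frac{1}{2}\right) \left(-650\right) = 325$)
$\left(k - 1240\right) - E = \left(325 - 1240\right) - 3801 = -915 - 3801 = -4716$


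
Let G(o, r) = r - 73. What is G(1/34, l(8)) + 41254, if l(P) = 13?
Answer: 41194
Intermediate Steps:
G(o, r) = -73 + r
G(1/34, l(8)) + 41254 = (-73 + 13) + 41254 = -60 + 41254 = 41194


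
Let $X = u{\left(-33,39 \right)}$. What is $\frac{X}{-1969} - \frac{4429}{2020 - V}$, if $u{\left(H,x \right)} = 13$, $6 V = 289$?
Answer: $- \frac{52478009}{23295239} \approx -2.2527$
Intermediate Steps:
$V = \frac{289}{6}$ ($V = \frac{1}{6} \cdot 289 = \frac{289}{6} \approx 48.167$)
$X = 13$
$\frac{X}{-1969} - \frac{4429}{2020 - V} = \frac{13}{-1969} - \frac{4429}{2020 - \frac{289}{6}} = 13 \left(- \frac{1}{1969}\right) - \frac{4429}{2020 - \frac{289}{6}} = - \frac{13}{1969} - \frac{4429}{\frac{11831}{6}} = - \frac{13}{1969} - \frac{26574}{11831} = - \frac{52478009}{23295239}$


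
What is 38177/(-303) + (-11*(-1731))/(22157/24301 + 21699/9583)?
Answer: 1315325779925699/224110292790 ≈ 5869.1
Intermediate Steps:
38177/(-303) + (-11*(-1731))/(22157/24301 + 21699/9583) = 38177*(-1/303) + 19041/(22157*(1/24301) + 21699*(1/9583)) = -38177/303 + 19041/(22157/24301 + 21699/9583) = -38177/303 + 19041/(739637930/232876483) = -38177/303 + 19041*(232876483/739637930) = -38177/303 + 4434201112803/739637930 = 1315325779925699/224110292790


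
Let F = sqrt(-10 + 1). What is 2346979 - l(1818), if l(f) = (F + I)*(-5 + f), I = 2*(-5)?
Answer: 2365109 - 5439*I ≈ 2.3651e+6 - 5439.0*I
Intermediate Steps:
I = -10
F = 3*I (F = sqrt(-9) = 3*I ≈ 3.0*I)
l(f) = (-10 + 3*I)*(-5 + f) (l(f) = (3*I - 10)*(-5 + f) = (-10 + 3*I)*(-5 + f))
2346979 - l(1818) = 2346979 - (50 - 15*I + 1818*(-10 + 3*I)) = 2346979 - (50 - 15*I + (-18180 + 5454*I)) = 2346979 - (-18130 + 5439*I) = 2346979 + (18130 - 5439*I) = 2365109 - 5439*I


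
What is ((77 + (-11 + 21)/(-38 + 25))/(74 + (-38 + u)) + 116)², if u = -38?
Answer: 4100625/676 ≈ 6066.0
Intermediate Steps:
((77 + (-11 + 21)/(-38 + 25))/(74 + (-38 + u)) + 116)² = ((77 + (-11 + 21)/(-38 + 25))/(74 + (-38 - 38)) + 116)² = ((77 + 10/(-13))/(74 - 76) + 116)² = ((77 + 10*(-1/13))/(-2) + 116)² = ((77 - 10/13)*(-½) + 116)² = ((991/13)*(-½) + 116)² = (-991/26 + 116)² = (2025/26)² = 4100625/676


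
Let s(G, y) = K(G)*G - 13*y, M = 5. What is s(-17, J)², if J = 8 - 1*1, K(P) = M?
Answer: 30976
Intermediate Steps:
K(P) = 5
J = 7 (J = 8 - 1 = 7)
s(G, y) = -13*y + 5*G (s(G, y) = 5*G - 13*y = -13*y + 5*G)
s(-17, J)² = (-13*7 + 5*(-17))² = (-91 - 85)² = (-176)² = 30976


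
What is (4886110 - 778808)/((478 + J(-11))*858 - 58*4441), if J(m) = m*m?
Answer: 2053651/128182 ≈ 16.021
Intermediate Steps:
J(m) = m²
(4886110 - 778808)/((478 + J(-11))*858 - 58*4441) = (4886110 - 778808)/((478 + (-11)²)*858 - 58*4441) = 4107302/((478 + 121)*858 - 257578) = 4107302/(599*858 - 257578) = 4107302/(513942 - 257578) = 4107302/256364 = 4107302*(1/256364) = 2053651/128182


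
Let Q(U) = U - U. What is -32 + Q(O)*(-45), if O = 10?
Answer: -32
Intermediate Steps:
Q(U) = 0
-32 + Q(O)*(-45) = -32 + 0*(-45) = -32 + 0 = -32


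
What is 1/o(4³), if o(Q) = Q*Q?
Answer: 1/4096 ≈ 0.00024414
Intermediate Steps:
o(Q) = Q²
1/o(4³) = 1/((4³)²) = 1/(64²) = 1/4096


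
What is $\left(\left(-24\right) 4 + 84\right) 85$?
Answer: $-1020$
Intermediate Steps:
$\left(\left(-24\right) 4 + 84\right) 85 = \left(-96 + 84\right) 85 = \left(-12\right) 85 = -1020$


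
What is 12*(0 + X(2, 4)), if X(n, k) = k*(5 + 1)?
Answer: 288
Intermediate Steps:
X(n, k) = 6*k (X(n, k) = k*6 = 6*k)
12*(0 + X(2, 4)) = 12*(0 + 6*4) = 12*(0 + 24) = 12*24 = 288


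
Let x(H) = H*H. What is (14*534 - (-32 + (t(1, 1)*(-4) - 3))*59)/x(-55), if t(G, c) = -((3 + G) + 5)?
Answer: 7417/3025 ≈ 2.4519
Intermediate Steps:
t(G, c) = -8 - G (t(G, c) = -(8 + G) = -8 - G)
x(H) = H²
(14*534 - (-32 + (t(1, 1)*(-4) - 3))*59)/x(-55) = (14*534 - (-32 + ((-8 - 1*1)*(-4) - 3))*59)/((-55)²) = (7476 - (-32 + ((-8 - 1)*(-4) - 3))*59)/3025 = (7476 - (-32 + (-9*(-4) - 3))*59)*(1/3025) = (7476 - (-32 + (36 - 3))*59)*(1/3025) = (7476 - (-32 + 33)*59)*(1/3025) = (7476 - 59)*(1/3025) = 7417*(1/3025) = 7417/3025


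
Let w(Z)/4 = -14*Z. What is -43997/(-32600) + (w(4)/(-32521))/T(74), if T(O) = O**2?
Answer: 1958803217853/1451392717400 ≈ 1.3496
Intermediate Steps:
w(Z) = -56*Z (w(Z) = 4*(-14*Z) = -56*Z)
-43997/(-32600) + (w(4)/(-32521))/T(74) = -43997/(-32600) + (-56*4/(-32521))/(74**2) = -43997*(-1/32600) - 224*(-1/32521)/5476 = 43997/32600 + (224/32521)*(1/5476) = 43997/32600 + 56/44521249 = 1958803217853/1451392717400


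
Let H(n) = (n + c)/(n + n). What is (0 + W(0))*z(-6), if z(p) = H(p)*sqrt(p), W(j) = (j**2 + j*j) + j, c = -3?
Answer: 0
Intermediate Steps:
H(n) = (-3 + n)/(2*n) (H(n) = (n - 3)/(n + n) = (-3 + n)/((2*n)) = (-3 + n)*(1/(2*n)) = (-3 + n)/(2*n))
W(j) = j + 2*j**2 (W(j) = (j**2 + j**2) + j = 2*j**2 + j = j + 2*j**2)
z(p) = (-3 + p)/(2*sqrt(p)) (z(p) = ((-3 + p)/(2*p))*sqrt(p) = (-3 + p)/(2*sqrt(p)))
(0 + W(0))*z(-6) = (0 + 0*(1 + 2*0))*((-3 - 6)/(2*sqrt(-6))) = (0 + 0*(1 + 0))*((1/2)*(-I*sqrt(6)/6)*(-9)) = (0 + 0*1)*(3*I*sqrt(6)/4) = (0 + 0)*(3*I*sqrt(6)/4) = 0*(3*I*sqrt(6)/4) = 0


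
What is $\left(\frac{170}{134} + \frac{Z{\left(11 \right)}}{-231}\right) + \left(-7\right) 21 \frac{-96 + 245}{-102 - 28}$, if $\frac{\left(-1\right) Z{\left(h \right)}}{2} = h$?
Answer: $\frac{31066991}{182910} \approx 169.85$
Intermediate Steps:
$Z{\left(h \right)} = - 2 h$
$\left(\frac{170}{134} + \frac{Z{\left(11 \right)}}{-231}\right) + \left(-7\right) 21 \frac{-96 + 245}{-102 - 28} = \left(\frac{170}{134} + \frac{\left(-2\right) 11}{-231}\right) + \left(-7\right) 21 \frac{-96 + 245}{-102 - 28} = \left(170 \cdot \frac{1}{134} - - \frac{2}{21}\right) - 147 \frac{149}{-130} = \left(\frac{85}{67} + \frac{2}{21}\right) - 147 \cdot 149 \left(- \frac{1}{130}\right) = \frac{1919}{1407} - - \frac{21903}{130} = \frac{1919}{1407} + \frac{21903}{130} = \frac{31066991}{182910}$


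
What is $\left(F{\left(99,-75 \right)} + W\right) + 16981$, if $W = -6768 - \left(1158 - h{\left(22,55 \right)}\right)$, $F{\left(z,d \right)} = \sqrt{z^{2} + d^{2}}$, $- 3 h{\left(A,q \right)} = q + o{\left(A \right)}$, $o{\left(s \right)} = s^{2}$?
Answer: $\frac{26626}{3} + 3 \sqrt{1714} \approx 8999.5$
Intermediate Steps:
$h{\left(A,q \right)} = - \frac{q}{3} - \frac{A^{2}}{3}$ ($h{\left(A,q \right)} = - \frac{q + A^{2}}{3} = - \frac{q}{3} - \frac{A^{2}}{3}$)
$F{\left(z,d \right)} = \sqrt{d^{2} + z^{2}}$
$W = - \frac{24317}{3}$ ($W = -6768 - \left(1158 - \left(\left(- \frac{1}{3}\right) 55 - \frac{22^{2}}{3}\right)\right) = -6768 - \left(1158 - \left(- \frac{55}{3} - \frac{484}{3}\right)\right) = -6768 - \left(1158 - - \frac{539}{3}\right) = -6768 - \left(1158 + \frac{539}{3}\right) = -6768 - \frac{4013}{3} = - \frac{24317}{3} \approx -8105.7$)
$\left(F{\left(99,-75 \right)} + W\right) + 16981 = \left(\sqrt{\left(-75\right)^{2} + 99^{2}} - \frac{24317}{3}\right) + 16981 = \left(\sqrt{5625 + 9801} - \frac{24317}{3}\right) + 16981 = \left(\sqrt{15426} - \frac{24317}{3}\right) + 16981 = \left(3 \sqrt{1714} - \frac{24317}{3}\right) + 16981 = \left(- \frac{24317}{3} + 3 \sqrt{1714}\right) + 16981 = \frac{26626}{3} + 3 \sqrt{1714}$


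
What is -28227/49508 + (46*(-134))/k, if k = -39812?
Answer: -204651503/492753124 ≈ -0.41532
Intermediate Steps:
-28227/49508 + (46*(-134))/k = -28227/49508 + (46*(-134))/(-39812) = -28227*1/49508 - 6164*(-1/39812) = -28227/49508 + 1541/9953 = -204651503/492753124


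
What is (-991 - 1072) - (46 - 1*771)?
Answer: -1338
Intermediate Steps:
(-991 - 1072) - (46 - 1*771) = -2063 - (46 - 771) = -2063 - 1*(-725) = -2063 + 725 = -1338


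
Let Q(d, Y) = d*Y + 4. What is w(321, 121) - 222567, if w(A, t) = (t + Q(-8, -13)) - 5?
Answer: -222343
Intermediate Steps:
Q(d, Y) = 4 + Y*d (Q(d, Y) = Y*d + 4 = 4 + Y*d)
w(A, t) = 103 + t (w(A, t) = (t + (4 - 13*(-8))) - 5 = (t + (4 + 104)) - 5 = (t + 108) - 5 = (108 + t) - 5 = 103 + t)
w(321, 121) - 222567 = (103 + 121) - 222567 = 224 - 222567 = -222343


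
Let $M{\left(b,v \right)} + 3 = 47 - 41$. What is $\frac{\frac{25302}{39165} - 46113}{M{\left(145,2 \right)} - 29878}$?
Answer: $\frac{601996781}{390018125} \approx 1.5435$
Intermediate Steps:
$M{\left(b,v \right)} = 3$ ($M{\left(b,v \right)} = -3 + \left(47 - 41\right) = -3 + 6 = 3$)
$\frac{\frac{25302}{39165} - 46113}{M{\left(145,2 \right)} - 29878} = \frac{\frac{25302}{39165} - 46113}{3 - 29878} = \frac{25302 \cdot \frac{1}{39165} - 46113}{-29875} = \left(\frac{8434}{13055} - 46113\right) \left(- \frac{1}{29875}\right) = \left(- \frac{601996781}{13055}\right) \left(- \frac{1}{29875}\right) = \frac{601996781}{390018125}$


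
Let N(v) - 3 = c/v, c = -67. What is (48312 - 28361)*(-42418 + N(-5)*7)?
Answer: -4219955716/5 ≈ -8.4399e+8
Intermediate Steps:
N(v) = 3 - 67/v
(48312 - 28361)*(-42418 + N(-5)*7) = (48312 - 28361)*(-42418 + (3 - 67/(-5))*7) = 19951*(-42418 + (3 - 67*(-1/5))*7) = 19951*(-42418 + (3 + 67/5)*7) = 19951*(-42418 + (82/5)*7) = 19951*(-42418 + 574/5) = 19951*(-211516/5) = -4219955716/5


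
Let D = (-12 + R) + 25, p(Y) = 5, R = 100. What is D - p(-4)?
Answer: 108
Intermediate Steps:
D = 113 (D = (-12 + 100) + 25 = 88 + 25 = 113)
D - p(-4) = 113 - 1*5 = 113 - 5 = 108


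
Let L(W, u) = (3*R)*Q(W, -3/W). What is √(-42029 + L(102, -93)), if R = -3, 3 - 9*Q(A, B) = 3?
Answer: I*√42029 ≈ 205.01*I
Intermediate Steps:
Q(A, B) = 0 (Q(A, B) = ⅓ - ⅑*3 = ⅓ - ⅓ = 0)
L(W, u) = 0 (L(W, u) = (3*(-3))*0 = -9*0 = 0)
√(-42029 + L(102, -93)) = √(-42029 + 0) = √(-42029) = I*√42029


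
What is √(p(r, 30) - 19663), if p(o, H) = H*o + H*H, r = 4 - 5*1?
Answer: I*√18793 ≈ 137.09*I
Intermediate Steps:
r = -1 (r = 4 - 5 = -1)
p(o, H) = H² + H*o (p(o, H) = H*o + H² = H² + H*o)
√(p(r, 30) - 19663) = √(30*(30 - 1) - 19663) = √(30*29 - 19663) = √(870 - 19663) = √(-18793) = I*√18793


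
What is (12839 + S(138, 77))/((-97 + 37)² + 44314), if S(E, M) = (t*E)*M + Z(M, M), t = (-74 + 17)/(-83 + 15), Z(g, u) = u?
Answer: 741985/1629076 ≈ 0.45546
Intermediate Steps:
t = 57/68 (t = -57/(-68) = -57*(-1/68) = 57/68 ≈ 0.83823)
S(E, M) = M + 57*E*M/68 (S(E, M) = (57*E/68)*M + M = 57*E*M/68 + M = M + 57*E*M/68)
(12839 + S(138, 77))/((-97 + 37)² + 44314) = (12839 + (1/68)*77*(68 + 57*138))/((-97 + 37)² + 44314) = (12839 + (1/68)*77*(68 + 7866))/((-60)² + 44314) = (12839 + (1/68)*77*7934)/(3600 + 44314) = (12839 + 305459/34)/47914 = (741985/34)*(1/47914) = 741985/1629076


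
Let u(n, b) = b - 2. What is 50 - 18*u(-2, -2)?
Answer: 122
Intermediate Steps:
u(n, b) = -2 + b
50 - 18*u(-2, -2) = 50 - 18*(-2 - 2) = 50 - 18*(-4) = 50 + 72 = 122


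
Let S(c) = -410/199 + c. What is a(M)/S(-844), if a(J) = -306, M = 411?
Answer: 10149/28061 ≈ 0.36168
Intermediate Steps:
S(c) = -410/199 + c (S(c) = -410*1/199 + c = -410/199 + c)
a(M)/S(-844) = -306/(-410/199 - 844) = -306/(-168366/199) = -306*(-199/168366) = 10149/28061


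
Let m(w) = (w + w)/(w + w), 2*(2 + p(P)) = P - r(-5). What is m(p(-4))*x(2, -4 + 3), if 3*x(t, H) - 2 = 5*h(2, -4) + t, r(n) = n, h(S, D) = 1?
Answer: 3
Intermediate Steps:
x(t, H) = 7/3 + t/3 (x(t, H) = 2/3 + (5*1 + t)/3 = 2/3 + (5 + t)/3 = 2/3 + (5/3 + t/3) = 7/3 + t/3)
p(P) = 1/2 + P/2 (p(P) = -2 + (P - 1*(-5))/2 = -2 + (P + 5)/2 = -2 + (5 + P)/2 = -2 + (5/2 + P/2) = 1/2 + P/2)
m(w) = 1 (m(w) = (2*w)/((2*w)) = (2*w)*(1/(2*w)) = 1)
m(p(-4))*x(2, -4 + 3) = 1*(7/3 + (1/3)*2) = 1*(7/3 + 2/3) = 1*3 = 3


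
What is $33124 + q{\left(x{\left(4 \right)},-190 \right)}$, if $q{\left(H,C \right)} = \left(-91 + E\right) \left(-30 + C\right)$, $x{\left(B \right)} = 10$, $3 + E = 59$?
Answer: $40824$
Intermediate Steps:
$E = 56$ ($E = -3 + 59 = 56$)
$q{\left(H,C \right)} = 1050 - 35 C$ ($q{\left(H,C \right)} = \left(-91 + 56\right) \left(-30 + C\right) = - 35 \left(-30 + C\right) = 1050 - 35 C$)
$33124 + q{\left(x{\left(4 \right)},-190 \right)} = 33124 + \left(1050 - -6650\right) = 33124 + \left(1050 + 6650\right) = 33124 + 7700 = 40824$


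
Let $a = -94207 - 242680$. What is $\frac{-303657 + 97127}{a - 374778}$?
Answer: $\frac{41306}{142333} \approx 0.29021$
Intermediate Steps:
$a = -336887$ ($a = -94207 - 242680 = -336887$)
$\frac{-303657 + 97127}{a - 374778} = \frac{-303657 + 97127}{-336887 - 374778} = - \frac{206530}{-711665} = \left(-206530\right) \left(- \frac{1}{711665}\right) = \frac{41306}{142333}$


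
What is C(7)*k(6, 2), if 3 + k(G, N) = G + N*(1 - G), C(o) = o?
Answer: -49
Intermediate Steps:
k(G, N) = -3 + G + N*(1 - G) (k(G, N) = -3 + (G + N*(1 - G)) = -3 + G + N*(1 - G))
C(7)*k(6, 2) = 7*(-3 + 6 + 2 - 1*6*2) = 7*(-3 + 6 + 2 - 12) = 7*(-7) = -49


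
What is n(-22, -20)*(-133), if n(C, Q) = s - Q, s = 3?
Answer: -3059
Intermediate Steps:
n(C, Q) = 3 - Q
n(-22, -20)*(-133) = (3 - 1*(-20))*(-133) = (3 + 20)*(-133) = 23*(-133) = -3059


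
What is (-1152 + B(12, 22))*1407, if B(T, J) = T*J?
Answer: -1249416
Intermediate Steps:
B(T, J) = J*T
(-1152 + B(12, 22))*1407 = (-1152 + 22*12)*1407 = (-1152 + 264)*1407 = -888*1407 = -1249416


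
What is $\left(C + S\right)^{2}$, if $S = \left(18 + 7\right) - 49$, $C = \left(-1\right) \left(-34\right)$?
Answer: $100$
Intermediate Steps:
$C = 34$
$S = -24$ ($S = 25 - 49 = -24$)
$\left(C + S\right)^{2} = \left(34 - 24\right)^{2} = 10^{2} = 100$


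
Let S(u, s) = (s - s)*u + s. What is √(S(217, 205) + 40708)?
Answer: √40913 ≈ 202.27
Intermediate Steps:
S(u, s) = s (S(u, s) = 0*u + s = 0 + s = s)
√(S(217, 205) + 40708) = √(205 + 40708) = √40913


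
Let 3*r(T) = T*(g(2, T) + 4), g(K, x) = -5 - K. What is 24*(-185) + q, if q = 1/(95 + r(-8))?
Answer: -457319/103 ≈ -4440.0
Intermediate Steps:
r(T) = -T (r(T) = (T*((-5 - 1*2) + 4))/3 = (T*((-5 - 2) + 4))/3 = (T*(-7 + 4))/3 = (T*(-3))/3 = (-3*T)/3 = -T)
q = 1/103 (q = 1/(95 - 1*(-8)) = 1/(95 + 8) = 1/103 ≈ 0.0097087)
24*(-185) + q = 24*(-185) + 1/103 = -4440 + 1/103 = -457319/103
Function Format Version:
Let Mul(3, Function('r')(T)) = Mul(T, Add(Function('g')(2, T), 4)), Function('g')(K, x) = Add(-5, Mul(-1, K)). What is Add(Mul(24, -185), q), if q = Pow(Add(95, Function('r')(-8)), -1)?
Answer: Rational(-457319, 103) ≈ -4440.0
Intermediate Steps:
Function('r')(T) = Mul(-1, T) (Function('r')(T) = Mul(Rational(1, 3), Mul(T, Add(Add(-5, Mul(-1, 2)), 4))) = Mul(Rational(1, 3), Mul(T, Add(Add(-5, -2), 4))) = Mul(Rational(1, 3), Mul(T, Add(-7, 4))) = Mul(Rational(1, 3), Mul(T, -3)) = Mul(Rational(1, 3), Mul(-3, T)) = Mul(-1, T))
q = Rational(1, 103) (q = Pow(Add(95, Mul(-1, -8)), -1) = Pow(Add(95, 8), -1) = Pow(103, -1) = Rational(1, 103) ≈ 0.0097087)
Add(Mul(24, -185), q) = Add(Mul(24, -185), Rational(1, 103)) = Add(-4440, Rational(1, 103)) = Rational(-457319, 103)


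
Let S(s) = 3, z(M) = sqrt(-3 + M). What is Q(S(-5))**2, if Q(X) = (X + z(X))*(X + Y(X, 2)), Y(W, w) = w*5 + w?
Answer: 2025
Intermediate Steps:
Y(W, w) = 6*w (Y(W, w) = 5*w + w = 6*w)
Q(X) = (12 + X)*(X + sqrt(-3 + X)) (Q(X) = (X + sqrt(-3 + X))*(X + 6*2) = (X + sqrt(-3 + X))*(X + 12) = (X + sqrt(-3 + X))*(12 + X) = (12 + X)*(X + sqrt(-3 + X)))
Q(S(-5))**2 = (3**2 + 12*3 + 12*sqrt(-3 + 3) + 3*sqrt(-3 + 3))**2 = (9 + 36 + 12*sqrt(0) + 3*sqrt(0))**2 = (9 + 36 + 12*0 + 3*0)**2 = (9 + 36 + 0 + 0)**2 = 45**2 = 2025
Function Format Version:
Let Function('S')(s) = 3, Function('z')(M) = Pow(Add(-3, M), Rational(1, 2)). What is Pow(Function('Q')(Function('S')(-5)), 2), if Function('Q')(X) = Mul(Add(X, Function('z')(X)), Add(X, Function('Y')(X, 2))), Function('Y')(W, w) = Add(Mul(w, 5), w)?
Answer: 2025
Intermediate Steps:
Function('Y')(W, w) = Mul(6, w) (Function('Y')(W, w) = Add(Mul(5, w), w) = Mul(6, w))
Function('Q')(X) = Mul(Add(12, X), Add(X, Pow(Add(-3, X), Rational(1, 2)))) (Function('Q')(X) = Mul(Add(X, Pow(Add(-3, X), Rational(1, 2))), Add(X, Mul(6, 2))) = Mul(Add(X, Pow(Add(-3, X), Rational(1, 2))), Add(X, 12)) = Mul(Add(X, Pow(Add(-3, X), Rational(1, 2))), Add(12, X)) = Mul(Add(12, X), Add(X, Pow(Add(-3, X), Rational(1, 2)))))
Pow(Function('Q')(Function('S')(-5)), 2) = Pow(Add(Pow(3, 2), Mul(12, 3), Mul(12, Pow(Add(-3, 3), Rational(1, 2))), Mul(3, Pow(Add(-3, 3), Rational(1, 2)))), 2) = Pow(Add(9, 36, Mul(12, Pow(0, Rational(1, 2))), Mul(3, Pow(0, Rational(1, 2)))), 2) = Pow(Add(9, 36, Mul(12, 0), Mul(3, 0)), 2) = Pow(Add(9, 36, 0, 0), 2) = Pow(45, 2) = 2025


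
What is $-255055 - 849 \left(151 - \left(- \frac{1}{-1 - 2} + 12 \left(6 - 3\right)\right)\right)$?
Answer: $-352407$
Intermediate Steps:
$-255055 - 849 \left(151 - \left(- \frac{1}{-1 - 2} + 12 \left(6 - 3\right)\right)\right) = -255055 - 849 \left(151 + \left(\left(-12\right) 3 + \frac{1}{-3}\right)\right) = -255055 - 849 \left(151 - \frac{109}{3}\right) = -255055 - 849 \cdot \frac{344}{3} = -255055 - 97352 = -352407$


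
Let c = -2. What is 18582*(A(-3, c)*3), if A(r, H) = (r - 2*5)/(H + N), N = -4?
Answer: 120783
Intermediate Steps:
A(r, H) = (-10 + r)/(-4 + H) (A(r, H) = (r - 2*5)/(H - 4) = (r - 10)/(-4 + H) = (-10 + r)/(-4 + H))
18582*(A(-3, c)*3) = 18582*(((-10 - 3)/(-4 - 2))*3) = 18582*((-13/(-6))*3) = 18582*(-⅙*(-13)*3) = 18582*((13/6)*3) = 18582*(13/2) = 120783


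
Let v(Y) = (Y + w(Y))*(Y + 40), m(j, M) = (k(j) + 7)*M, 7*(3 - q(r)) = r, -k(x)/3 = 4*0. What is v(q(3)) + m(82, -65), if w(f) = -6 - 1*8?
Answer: -46135/49 ≈ -941.53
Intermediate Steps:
k(x) = 0 (k(x) = -12*0 = -3*0 = 0)
w(f) = -14 (w(f) = -6 - 8 = -14)
q(r) = 3 - r/7
m(j, M) = 7*M (m(j, M) = (0 + 7)*M = 7*M)
v(Y) = (-14 + Y)*(40 + Y) (v(Y) = (Y - 14)*(Y + 40) = (-14 + Y)*(40 + Y))
v(q(3)) + m(82, -65) = (-560 + (3 - 1/7*3)**2 + 26*(3 - 1/7*3)) + 7*(-65) = (-560 + (3 - 3/7)**2 + 26*(3 - 3/7)) - 455 = (-560 + (18/7)**2 + 26*(18/7)) - 455 = (-560 + 324/49 + 468/7) - 455 = -23840/49 - 455 = -46135/49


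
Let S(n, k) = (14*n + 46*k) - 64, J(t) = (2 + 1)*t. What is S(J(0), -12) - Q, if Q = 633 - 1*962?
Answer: -287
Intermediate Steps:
J(t) = 3*t
S(n, k) = -64 + 14*n + 46*k
Q = -329 (Q = 633 - 962 = -329)
S(J(0), -12) - Q = (-64 + 14*(3*0) + 46*(-12)) - 1*(-329) = (-64 + 14*0 - 552) + 329 = (-64 + 0 - 552) + 329 = -616 + 329 = -287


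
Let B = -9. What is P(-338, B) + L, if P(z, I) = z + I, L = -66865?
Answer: -67212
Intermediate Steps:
P(z, I) = I + z
P(-338, B) + L = (-9 - 338) - 66865 = -347 - 66865 = -67212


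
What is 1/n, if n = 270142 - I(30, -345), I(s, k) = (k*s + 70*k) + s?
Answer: 1/304612 ≈ 3.2829e-6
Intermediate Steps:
I(s, k) = s + 70*k + k*s (I(s, k) = (70*k + k*s) + s = s + 70*k + k*s)
n = 304612 (n = 270142 - (30 + 70*(-345) - 345*30) = 270142 - (30 - 24150 - 10350) = 270142 - 1*(-34470) = 270142 + 34470 = 304612)
1/n = 1/304612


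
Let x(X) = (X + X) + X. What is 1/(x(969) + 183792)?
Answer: 1/186699 ≈ 5.3562e-6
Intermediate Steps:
x(X) = 3*X (x(X) = 2*X + X = 3*X)
1/(x(969) + 183792) = 1/(3*969 + 183792) = 1/(2907 + 183792) = 1/186699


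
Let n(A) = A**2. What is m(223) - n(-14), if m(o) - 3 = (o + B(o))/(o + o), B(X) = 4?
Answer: -85851/446 ≈ -192.49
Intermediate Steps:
m(o) = 3 + (4 + o)/(2*o) (m(o) = 3 + (o + 4)/(o + o) = 3 + (4 + o)/((2*o)) = 3 + (4 + o)*(1/(2*o)) = 3 + (4 + o)/(2*o))
m(223) - n(-14) = (7/2 + 2/223) - 1*(-14)**2 = (7/2 + 2*(1/223)) - 1*196 = (7/2 + 2/223) - 196 = 1565/446 - 196 = -85851/446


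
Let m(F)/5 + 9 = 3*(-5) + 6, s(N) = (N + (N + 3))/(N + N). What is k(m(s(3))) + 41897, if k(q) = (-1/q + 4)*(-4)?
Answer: 1884643/45 ≈ 41881.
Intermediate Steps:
s(N) = (3 + 2*N)/(2*N) (s(N) = (N + (3 + N))/((2*N)) = (3 + 2*N)*(1/(2*N)) = (3 + 2*N)/(2*N))
m(F) = -90 (m(F) = -45 + 5*(3*(-5) + 6) = -45 + 5*(-15 + 6) = -45 + 5*(-9) = -45 - 45 = -90)
k(q) = -16 + 4/q (k(q) = (4 - 1/q)*(-4) = -16 + 4/q)
k(m(s(3))) + 41897 = (-16 + 4/(-90)) + 41897 = (-16 + 4*(-1/90)) + 41897 = (-16 - 2/45) + 41897 = -722/45 + 41897 = 1884643/45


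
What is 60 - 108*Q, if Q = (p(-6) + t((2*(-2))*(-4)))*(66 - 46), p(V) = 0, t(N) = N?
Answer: -34500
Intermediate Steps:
Q = 320 (Q = (0 + (2*(-2))*(-4))*(66 - 46) = (0 - 4*(-4))*20 = (0 + 16)*20 = 16*20 = 320)
60 - 108*Q = 60 - 108*320 = 60 - 34560 = -34500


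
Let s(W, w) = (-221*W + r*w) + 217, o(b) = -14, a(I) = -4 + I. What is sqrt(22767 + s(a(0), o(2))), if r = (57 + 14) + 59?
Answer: 4*sqrt(1378) ≈ 148.49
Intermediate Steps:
r = 130 (r = 71 + 59 = 130)
s(W, w) = 217 - 221*W + 130*w (s(W, w) = (-221*W + 130*w) + 217 = 217 - 221*W + 130*w)
sqrt(22767 + s(a(0), o(2))) = sqrt(22767 + (217 - 221*(-4 + 0) + 130*(-14))) = sqrt(22767 + (217 - 221*(-4) - 1820)) = sqrt(22767 + (217 + 884 - 1820)) = sqrt(22767 - 719) = sqrt(22048) = 4*sqrt(1378)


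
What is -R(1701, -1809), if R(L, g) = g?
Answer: 1809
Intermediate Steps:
-R(1701, -1809) = -1*(-1809) = 1809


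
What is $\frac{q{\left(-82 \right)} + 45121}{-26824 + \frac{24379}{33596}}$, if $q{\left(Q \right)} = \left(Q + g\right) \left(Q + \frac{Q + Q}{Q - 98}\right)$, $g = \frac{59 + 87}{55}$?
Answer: $- \frac{4286806294756}{2230357944375} \approx -1.922$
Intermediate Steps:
$g = \frac{146}{55}$ ($g = 146 \cdot \frac{1}{55} = \frac{146}{55} \approx 2.6545$)
$q{\left(Q \right)} = \left(\frac{146}{55} + Q\right) \left(Q + \frac{2 Q}{-98 + Q}\right)$ ($q{\left(Q \right)} = \left(Q + \frac{146}{55}\right) \left(Q + \frac{Q + Q}{Q - 98}\right) = \left(\frac{146}{55} + Q\right) \left(Q + \frac{2 Q}{-98 + Q}\right)$)
$\frac{q{\left(-82 \right)} + 45121}{-26824 + \frac{24379}{33596}} = \frac{\frac{1}{55} \left(-82\right) \frac{1}{-98 - 82} \left(-14016 - -420988 + 55 \left(-82\right)^{2}\right) + 45121}{-26824 + \frac{24379}{33596}} = \frac{\frac{1}{55} \left(-82\right) \frac{1}{-180} \left(-14016 + 420988 + 55 \cdot 6724\right) + 45121}{-26824 + 24379 \cdot \frac{1}{33596}} = \frac{\frac{1}{55} \left(-82\right) \left(- \frac{1}{180}\right) \left(-14016 + 420988 + 369820\right) + 45121}{-26824 + \frac{24379}{33596}} = \frac{\frac{1}{55} \left(-82\right) \left(- \frac{1}{180}\right) 776792 + 45121}{- \frac{901154725}{33596}} = \left(\frac{15924236}{2475} + 45121\right) \left(- \frac{33596}{901154725}\right) = \frac{127598711}{2475} \left(- \frac{33596}{901154725}\right) = - \frac{4286806294756}{2230357944375}$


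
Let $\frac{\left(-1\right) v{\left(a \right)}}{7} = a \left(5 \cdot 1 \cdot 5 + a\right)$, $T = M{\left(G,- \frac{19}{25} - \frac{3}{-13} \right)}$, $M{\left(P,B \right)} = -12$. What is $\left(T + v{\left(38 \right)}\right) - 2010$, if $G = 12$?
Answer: $-18780$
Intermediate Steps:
$T = -12$
$v{\left(a \right)} = - 7 a \left(25 + a\right)$ ($v{\left(a \right)} = - 7 a \left(5 \cdot 1 \cdot 5 + a\right) = - 7 a \left(5 \cdot 5 + a\right) = - 7 a \left(25 + a\right)$)
$\left(T + v{\left(38 \right)}\right) - 2010 = \left(-12 - 266 \left(25 + 38\right)\right) - 2010 = \left(-12 - 266 \cdot 63\right) - 2010 = \left(-12 - 16758\right) - 2010 = -16770 - 2010 = -18780$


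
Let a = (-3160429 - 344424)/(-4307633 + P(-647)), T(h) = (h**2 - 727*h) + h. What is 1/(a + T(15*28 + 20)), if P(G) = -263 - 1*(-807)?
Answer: -4307089/542000574907 ≈ -7.9467e-6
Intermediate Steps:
P(G) = 544 (P(G) = -263 + 807 = 544)
T(h) = h**2 - 726*h
a = 3504853/4307089 (a = (-3160429 - 344424)/(-4307633 + 544) = -3504853/(-4307089) = -3504853*(-1/4307089) = 3504853/4307089 ≈ 0.81374)
1/(a + T(15*28 + 20)) = 1/(3504853/4307089 + (15*28 + 20)*(-726 + (15*28 + 20))) = 1/(3504853/4307089 + (420 + 20)*(-726 + (420 + 20))) = 1/(3504853/4307089 + 440*(-726 + 440)) = 1/(3504853/4307089 + 440*(-286)) = 1/(3504853/4307089 - 125840) = 1/(-542000574907/4307089) = -4307089/542000574907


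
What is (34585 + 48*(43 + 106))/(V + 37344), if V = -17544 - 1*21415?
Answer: -41737/1615 ≈ -25.843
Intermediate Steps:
V = -38959 (V = -17544 - 21415 = -38959)
(34585 + 48*(43 + 106))/(V + 37344) = (34585 + 48*(43 + 106))/(-38959 + 37344) = (34585 + 48*149)/(-1615) = (34585 + 7152)*(-1/1615) = 41737*(-1/1615) = -41737/1615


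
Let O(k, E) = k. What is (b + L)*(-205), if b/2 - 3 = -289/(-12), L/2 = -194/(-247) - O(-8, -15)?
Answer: -21794575/1482 ≈ -14706.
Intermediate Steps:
L = 4340/247 (L = 2*(-194/(-247) - 1*(-8)) = 2*(-194*(-1/247) + 8) = 2*(194/247 + 8) = 2*(2170/247) = 4340/247 ≈ 17.571)
b = 325/6 (b = 6 + 2*(-289/(-12)) = 6 + 2*(-289*(-1/12)) = 6 + 2*(289/12) = 6 + 289/6 = 325/6 ≈ 54.167)
(b + L)*(-205) = (325/6 + 4340/247)*(-205) = (106315/1482)*(-205) = -21794575/1482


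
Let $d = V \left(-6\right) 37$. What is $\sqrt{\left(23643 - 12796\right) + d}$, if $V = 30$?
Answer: $\sqrt{4187} \approx 64.707$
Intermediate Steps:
$d = -6660$ ($d = 30 \left(-6\right) 37 = \left(-180\right) 37 = -6660$)
$\sqrt{\left(23643 - 12796\right) + d} = \sqrt{\left(23643 - 12796\right) - 6660} = \sqrt{10847 - 6660} = \sqrt{4187}$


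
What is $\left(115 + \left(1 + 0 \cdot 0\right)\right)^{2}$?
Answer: $13456$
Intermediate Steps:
$\left(115 + \left(1 + 0 \cdot 0\right)\right)^{2} = \left(115 + \left(1 + 0\right)\right)^{2} = \left(115 + 1\right)^{2} = 116^{2} = 13456$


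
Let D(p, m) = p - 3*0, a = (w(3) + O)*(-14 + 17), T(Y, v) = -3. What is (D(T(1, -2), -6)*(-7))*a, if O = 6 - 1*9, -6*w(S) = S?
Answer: -441/2 ≈ -220.50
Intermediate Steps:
w(S) = -S/6
O = -3 (O = 6 - 9 = -3)
a = -21/2 (a = (-⅙*3 - 3)*(-14 + 17) = (-½ - 3)*3 = -7/2*3 = -21/2 ≈ -10.500)
D(p, m) = p (D(p, m) = p + 0 = p)
(D(T(1, -2), -6)*(-7))*a = -3*(-7)*(-21/2) = 21*(-21/2) = -441/2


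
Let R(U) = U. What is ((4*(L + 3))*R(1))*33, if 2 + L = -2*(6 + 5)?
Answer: -2772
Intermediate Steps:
L = -24 (L = -2 - 2*(6 + 5) = -2 - 2*11 = -2 - 22 = -24)
((4*(L + 3))*R(1))*33 = ((4*(-24 + 3))*1)*33 = ((4*(-21))*1)*33 = -84*1*33 = -84*33 = -2772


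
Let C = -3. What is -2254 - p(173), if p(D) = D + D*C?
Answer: -1908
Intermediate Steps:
p(D) = -2*D (p(D) = D + D*(-3) = D - 3*D = -2*D)
-2254 - p(173) = -2254 - (-2)*173 = -2254 - 1*(-346) = -2254 + 346 = -1908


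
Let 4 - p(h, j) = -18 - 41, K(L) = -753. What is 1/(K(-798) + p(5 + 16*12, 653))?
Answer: -1/690 ≈ -0.0014493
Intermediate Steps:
p(h, j) = 63 (p(h, j) = 4 - (-18 - 41) = 4 - 1*(-59) = 4 + 59 = 63)
1/(K(-798) + p(5 + 16*12, 653)) = 1/(-753 + 63) = 1/(-690) = -1/690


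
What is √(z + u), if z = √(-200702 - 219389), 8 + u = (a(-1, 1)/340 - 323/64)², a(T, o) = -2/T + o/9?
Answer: √(41729144881 + 2397081600*I*√420091)/48960 ≈ 18.245 + 17.762*I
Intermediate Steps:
a(T, o) = -2/T + o/9 (a(T, o) = -2/T + o*(⅑) = -2/T + o/9)
u = 41729144881/2397081600 (u = -8 + ((-2/(-1) + (⅑)*1)/340 - 323/64)² = -8 + ((-2*(-1) + ⅑)*(1/340) - 323*1/64)² = -8 + ((2 + ⅑)*(1/340) - 323/64)² = -8 + ((19/9)*(1/340) - 323/64)² = -8 + (19/3060 - 323/64)² = -8 + (-246791/48960)² = -8 + 60905797681/2397081600 = 41729144881/2397081600 ≈ 17.408)
z = I*√420091 (z = √(-420091) = I*√420091 ≈ 648.14*I)
√(z + u) = √(I*√420091 + 41729144881/2397081600) = √(41729144881/2397081600 + I*√420091)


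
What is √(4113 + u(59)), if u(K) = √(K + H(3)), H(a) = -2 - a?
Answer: √(4113 + 3*√6) ≈ 64.190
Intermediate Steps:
u(K) = √(-5 + K) (u(K) = √(K + (-2 - 1*3)) = √(K + (-2 - 3)) = √(K - 5) = √(-5 + K))
√(4113 + u(59)) = √(4113 + √(-5 + 59)) = √(4113 + √54) = √(4113 + 3*√6)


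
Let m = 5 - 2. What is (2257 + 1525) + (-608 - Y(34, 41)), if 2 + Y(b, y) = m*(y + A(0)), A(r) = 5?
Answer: 3038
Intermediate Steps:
m = 3
Y(b, y) = 13 + 3*y (Y(b, y) = -2 + 3*(y + 5) = -2 + 3*(5 + y) = -2 + (15 + 3*y) = 13 + 3*y)
(2257 + 1525) + (-608 - Y(34, 41)) = (2257 + 1525) + (-608 - (13 + 3*41)) = 3782 + (-608 - (13 + 123)) = 3782 + (-608 - 1*136) = 3782 + (-608 - 136) = 3782 - 744 = 3038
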